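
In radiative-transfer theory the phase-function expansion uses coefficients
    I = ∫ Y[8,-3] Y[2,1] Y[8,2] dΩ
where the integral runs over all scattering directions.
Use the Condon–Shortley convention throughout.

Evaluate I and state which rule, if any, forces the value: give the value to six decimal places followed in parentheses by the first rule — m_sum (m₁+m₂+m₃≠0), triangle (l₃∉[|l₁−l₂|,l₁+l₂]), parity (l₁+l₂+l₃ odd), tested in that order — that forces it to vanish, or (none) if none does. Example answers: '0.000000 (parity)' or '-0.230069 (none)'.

Rules hold: Σm=0, L=18 even, 6≤8≤10.
N = 17·5·17 = 1445
Δ = 2!·14!·2!/19! = 1/348840
Racah Σ t=0..2: t=0:+1/116121600 t=1:−1/25401600 t=2:+1/116121600 = -1/45158400
⇒ 3j(8 2 8; 0 0 0)² = 24/1615, sgn -1
Racah Σ t=1..2: t=1:−1/174182400 t=2:+1/87091200 = 1/174182400
⇒ 3j(8 2 8; -3 1 2)² = 55/7752, sgn +1
4πI² = N·(3j₀)²·(3jₘ)² = 55/361
I = -1·√(0.152355/4π) = -0.11010900
No selection rule forces the value: the integral is nonzero (none).

-0.110109 (none)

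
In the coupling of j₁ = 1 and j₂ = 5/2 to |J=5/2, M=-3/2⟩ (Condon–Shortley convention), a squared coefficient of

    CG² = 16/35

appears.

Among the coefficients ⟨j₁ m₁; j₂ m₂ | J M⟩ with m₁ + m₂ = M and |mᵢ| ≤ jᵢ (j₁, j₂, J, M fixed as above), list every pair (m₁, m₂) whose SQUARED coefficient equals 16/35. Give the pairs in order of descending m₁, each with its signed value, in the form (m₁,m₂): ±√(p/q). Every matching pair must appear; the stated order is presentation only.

(-1,-1/2): −√(16/35)

Admissible pairs with m₁+m₂ = M = -3/2: (-1,-1/2), (0,-3/2), (1,-5/2)
  (m₁,m₂)=(1,-5/2): CG² = 2/7, CG = +√(2/7)
  (m₁,m₂)=(0,-3/2): CG² = 9/35, CG = +√(9/35)
  (m₁,m₂)=(-1,-1/2): CG² = 16/35, CG = −√(16/35)   ← matches the target
Pairs with CG² = 16/35: (-1,-1/2): −√(16/35)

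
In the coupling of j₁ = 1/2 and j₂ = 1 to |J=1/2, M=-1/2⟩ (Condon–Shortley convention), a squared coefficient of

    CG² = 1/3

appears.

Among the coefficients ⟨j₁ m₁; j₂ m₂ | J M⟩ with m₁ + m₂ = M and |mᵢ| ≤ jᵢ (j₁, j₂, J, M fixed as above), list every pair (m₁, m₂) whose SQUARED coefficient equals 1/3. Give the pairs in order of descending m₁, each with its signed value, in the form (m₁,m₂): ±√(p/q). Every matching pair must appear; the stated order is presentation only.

Admissible pairs with m₁+m₂ = M = -1/2: (-1/2,0), (1/2,-1)
  (m₁,m₂)=(1/2,-1): CG² = 2/3, CG = +√(2/3)
  (m₁,m₂)=(-1/2,0): CG² = 1/3, CG = −√(1/3)   ← matches the target
Pairs with CG² = 1/3: (-1/2,0): −√(1/3)

(-1/2,0): −√(1/3)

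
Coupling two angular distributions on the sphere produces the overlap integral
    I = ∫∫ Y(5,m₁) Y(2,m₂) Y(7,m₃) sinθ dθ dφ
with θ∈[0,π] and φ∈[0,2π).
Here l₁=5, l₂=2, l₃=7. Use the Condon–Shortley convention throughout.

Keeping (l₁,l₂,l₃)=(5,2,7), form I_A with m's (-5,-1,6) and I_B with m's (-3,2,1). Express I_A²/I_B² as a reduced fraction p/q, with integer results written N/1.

286/15

Shared (l₁,l₂,l₃)=(5,2,7): N and (l;000)² cancel in I_A²/I_B².
A: Δ = 0!·10!·4!/15! = 1/15015; Racah Σ t=0..0: t=0:+1/21772800 = 1/21772800; ⇒ 3j(5 2 7; -5 -1 6)² = 2/105, sgn -1
B: Δ = 0!·10!·4!/15! = 1/15015; Racah Σ t=0..0: t=0:+1/1935360 = 1/1935360; ⇒ 3j(5 2 7; -3 2 1)² = 1/1001, sgn +1
I_A²/I_B² = (2/105)/(1/1001) = 286/15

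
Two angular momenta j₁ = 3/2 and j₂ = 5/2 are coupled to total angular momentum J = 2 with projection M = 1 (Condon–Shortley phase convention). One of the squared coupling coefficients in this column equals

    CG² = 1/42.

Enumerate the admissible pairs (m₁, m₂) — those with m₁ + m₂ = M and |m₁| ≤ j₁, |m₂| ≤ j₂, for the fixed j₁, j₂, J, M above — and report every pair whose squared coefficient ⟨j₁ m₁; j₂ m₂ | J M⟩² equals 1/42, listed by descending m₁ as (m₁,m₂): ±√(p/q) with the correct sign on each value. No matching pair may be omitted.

(-1/2,3/2): +√(1/42)

Admissible pairs with m₁+m₂ = M = 1: (-3/2,5/2), (-1/2,3/2), (1/2,1/2), (3/2,-1/2)
  (m₁,m₂)=(3/2,-1/2): CG² = 9/28, CG = +√(9/28)
  (m₁,m₂)=(1/2,1/2): CG² = 25/84, CG = −√(25/84)
  (m₁,m₂)=(-1/2,3/2): CG² = 1/42, CG = +√(1/42)   ← matches the target
  (m₁,m₂)=(-3/2,5/2): CG² = 5/14, CG = +√(5/14)
Pairs with CG² = 1/42: (-1/2,3/2): +√(1/42)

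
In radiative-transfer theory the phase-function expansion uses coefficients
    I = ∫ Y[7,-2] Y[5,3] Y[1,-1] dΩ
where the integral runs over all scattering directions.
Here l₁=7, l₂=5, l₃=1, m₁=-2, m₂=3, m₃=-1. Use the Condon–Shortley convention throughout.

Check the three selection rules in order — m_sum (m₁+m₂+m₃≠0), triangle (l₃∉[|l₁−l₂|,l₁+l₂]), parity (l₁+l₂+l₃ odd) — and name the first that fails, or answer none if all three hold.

triangle

m₁+m₂+m₃ = -2 + 3 − 1 = 0  ✓
triangle: need |l₁−l₂| ≤ l₃ ≤ l₁+l₂ = [2,12]; l₃=1 is outside  ✗
parity: l₁+l₂+l₃ = 13 is odd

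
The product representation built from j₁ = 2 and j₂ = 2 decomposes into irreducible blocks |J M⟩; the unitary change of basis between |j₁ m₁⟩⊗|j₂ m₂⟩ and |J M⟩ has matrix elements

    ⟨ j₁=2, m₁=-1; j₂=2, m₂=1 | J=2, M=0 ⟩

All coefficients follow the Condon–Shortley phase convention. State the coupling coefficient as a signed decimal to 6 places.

j₁+j₂−J=2  J+j₁−j₂=2  J−j₁+j₂=2  j₁+j₂+J+1=7
(j₁±m₁, j₂±m₂, J±M) = (1,3,3,1,2,2)
P² = 8/7
sum k=1..2:
  [1] −1/4 = -1/4
  [2] +1/2 = 1/2
S = 1/4
C² = P²·S² = 1/14 ; C = +0.267261

+√(1/14) = +0.267261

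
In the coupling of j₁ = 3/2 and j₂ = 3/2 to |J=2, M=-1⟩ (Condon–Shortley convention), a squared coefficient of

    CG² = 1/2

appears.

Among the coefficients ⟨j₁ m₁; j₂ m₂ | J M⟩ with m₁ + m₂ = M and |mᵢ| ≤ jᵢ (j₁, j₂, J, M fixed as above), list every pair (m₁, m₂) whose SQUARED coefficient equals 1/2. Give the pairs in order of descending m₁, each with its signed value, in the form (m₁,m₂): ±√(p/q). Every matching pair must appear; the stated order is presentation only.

(1/2,-3/2): +√(1/2); (-3/2,1/2): −√(1/2)

Admissible pairs with m₁+m₂ = M = -1: (-3/2,1/2), (-1/2,-1/2), (1/2,-3/2)
  (m₁,m₂)=(1/2,-3/2): CG² = 1/2, CG = +√(1/2)   ← matches the target
  (m₁,m₂)=(-1/2,-1/2): CG² = 0/1, CG = 0
  (m₁,m₂)=(-3/2,1/2): CG² = 1/2, CG = −√(1/2)   ← matches the target
Pairs with CG² = 1/2: (1/2,-3/2): +√(1/2); (-3/2,1/2): −√(1/2)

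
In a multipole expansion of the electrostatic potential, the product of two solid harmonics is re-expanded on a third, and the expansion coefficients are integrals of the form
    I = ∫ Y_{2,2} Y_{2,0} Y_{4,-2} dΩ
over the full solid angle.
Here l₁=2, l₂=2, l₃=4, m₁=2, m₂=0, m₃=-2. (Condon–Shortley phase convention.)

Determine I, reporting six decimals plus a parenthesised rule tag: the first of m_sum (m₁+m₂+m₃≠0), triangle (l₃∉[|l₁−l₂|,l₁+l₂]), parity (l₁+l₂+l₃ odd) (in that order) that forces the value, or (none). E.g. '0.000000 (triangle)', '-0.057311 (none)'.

Rules hold: Σm=0, L=8 even, 0≤4≤4.
N = 5·5·9 = 225
Δ = 0!·4!·4!/9! = 1/630
Racah Σ t=0..0: t=0:+1/16 = 1/16
⇒ 3j(2 2 4; 0 0 0)² = 2/35, sgn +1
Racah Σ t=0..0: t=0:+1/96 = 1/96
⇒ 3j(2 2 4; 2 0 -2)² = 1/42, sgn +1
4πI² = N·(3j₀)²·(3jₘ)² = 15/49
I = +1·√(0.306122/4π) = 0.15607835
No selection rule forces the value: the integral is nonzero (none).

0.156078 (none)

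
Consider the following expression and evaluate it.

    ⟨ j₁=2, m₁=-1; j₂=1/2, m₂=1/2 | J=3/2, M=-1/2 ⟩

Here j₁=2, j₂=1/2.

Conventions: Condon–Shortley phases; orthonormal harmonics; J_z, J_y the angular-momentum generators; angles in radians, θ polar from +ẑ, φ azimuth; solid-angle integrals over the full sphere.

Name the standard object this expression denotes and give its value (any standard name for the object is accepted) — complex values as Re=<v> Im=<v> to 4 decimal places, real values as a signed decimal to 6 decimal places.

This is a Clebsch–Gordan (vector-coupling) coefficient.
√[4·1!3!0!/5! · 1!3!1!0!1!2!] = √(12/5)
  +(−1)^1/∏(1,0,2,0,1,0)! = -1/2  (running -1/2)
⟨..|..⟩ = √(12/5)·(-1/2) = -0.774597

Clebsch–Gordan coefficient, −√(3/5) ≈ -0.774597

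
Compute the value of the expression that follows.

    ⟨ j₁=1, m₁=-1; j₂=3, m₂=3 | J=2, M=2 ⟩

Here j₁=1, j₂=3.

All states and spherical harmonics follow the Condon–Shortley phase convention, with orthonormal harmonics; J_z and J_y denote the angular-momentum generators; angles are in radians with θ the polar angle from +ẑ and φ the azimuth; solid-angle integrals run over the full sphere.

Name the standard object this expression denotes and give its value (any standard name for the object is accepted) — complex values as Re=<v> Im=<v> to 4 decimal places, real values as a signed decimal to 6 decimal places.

Clebsch–Gordan coefficient, +√(5/7) ≈ +0.845154

This is a Clebsch–Gordan (vector-coupling) coefficient.
√[5·2!0!4!/7! · 0!2!6!0!4!0!] = √(11520/7)
  +(−1)^2/∏(2,0,0,4,0,0)! = 1/48  (running 1/48)
⟨..|..⟩ = √(11520/7)·(1/48) = +0.845154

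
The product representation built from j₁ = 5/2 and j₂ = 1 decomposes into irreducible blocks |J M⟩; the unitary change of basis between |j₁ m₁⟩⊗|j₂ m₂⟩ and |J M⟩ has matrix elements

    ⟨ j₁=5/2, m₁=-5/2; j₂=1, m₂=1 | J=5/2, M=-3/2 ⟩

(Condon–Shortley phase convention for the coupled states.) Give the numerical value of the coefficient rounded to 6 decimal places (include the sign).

-0.534522

√[6·1!4!1!/7! · 0!5!2!0!1!4!] = √(1152/7)
  +(−1)^1/∏(1,0,4,1,0,0)! = -1/24  (running -1/24)
⟨..|..⟩ = √(1152/7)·(-1/24) = -0.534522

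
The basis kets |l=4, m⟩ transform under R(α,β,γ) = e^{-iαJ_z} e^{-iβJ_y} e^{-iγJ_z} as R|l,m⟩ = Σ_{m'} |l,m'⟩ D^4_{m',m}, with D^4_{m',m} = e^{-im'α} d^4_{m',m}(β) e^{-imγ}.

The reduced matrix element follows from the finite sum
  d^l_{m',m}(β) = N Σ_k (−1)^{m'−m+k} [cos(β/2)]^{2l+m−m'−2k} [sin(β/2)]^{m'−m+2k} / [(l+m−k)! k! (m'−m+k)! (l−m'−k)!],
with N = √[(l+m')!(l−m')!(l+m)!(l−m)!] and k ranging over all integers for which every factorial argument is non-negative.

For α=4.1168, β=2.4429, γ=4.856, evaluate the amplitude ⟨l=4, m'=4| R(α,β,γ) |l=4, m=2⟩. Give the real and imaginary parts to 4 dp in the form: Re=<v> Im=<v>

Split into d^4_{4,2}(β=2.4429) × two z-phases.
Half-angle: c=0.342284, s=0.939597. N=√(40320·1·720·2)=7619.763776
k: max(0,(2)−(4))=0 … min(4+(2),4−(4))=0
  k=0: (−1)^2·7619.7638/(1440)·0.3423^6·0.9396^2 = +0.007512
d^4_{4,2}(2.4429) = +0.007512
Phases: e^{-i·(4)·4.1168}=-0.725362+0.688368i, e^{-i·(2)·4.8560}=-0.959035+0.283289i ⇒ D=+0.003761-0.006503i

Re=0.0038 Im=-0.0065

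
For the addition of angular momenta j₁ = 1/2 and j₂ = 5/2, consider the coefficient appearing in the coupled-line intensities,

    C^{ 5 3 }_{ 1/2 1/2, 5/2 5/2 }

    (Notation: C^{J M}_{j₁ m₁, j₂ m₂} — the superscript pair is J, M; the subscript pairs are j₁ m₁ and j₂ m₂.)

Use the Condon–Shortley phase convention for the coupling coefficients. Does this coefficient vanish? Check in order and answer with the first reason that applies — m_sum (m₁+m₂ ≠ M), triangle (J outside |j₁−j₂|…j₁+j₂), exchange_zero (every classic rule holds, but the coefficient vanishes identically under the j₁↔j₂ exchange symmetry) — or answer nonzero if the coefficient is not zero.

m-sum: m₁+m₂ = 1/2+5/2 = 3, M = 3  ✓
triangle: need |j₁−j₂| ≤ J ≤ j₁+j₂, i.e. J ∈ [2, 3]; J = 5 is outside ✗ ⇒ coefficient is 0

triangle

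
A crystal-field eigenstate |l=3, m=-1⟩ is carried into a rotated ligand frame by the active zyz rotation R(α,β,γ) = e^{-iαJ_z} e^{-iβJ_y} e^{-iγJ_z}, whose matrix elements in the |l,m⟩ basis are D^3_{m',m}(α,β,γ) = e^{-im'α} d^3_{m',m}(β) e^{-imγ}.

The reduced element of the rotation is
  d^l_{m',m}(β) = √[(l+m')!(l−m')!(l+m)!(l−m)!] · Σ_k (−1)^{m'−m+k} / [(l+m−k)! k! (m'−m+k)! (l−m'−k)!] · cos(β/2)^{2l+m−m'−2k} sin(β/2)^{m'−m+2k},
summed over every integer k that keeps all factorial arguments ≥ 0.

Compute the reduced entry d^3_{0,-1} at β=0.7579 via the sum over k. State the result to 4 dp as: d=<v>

d^3_{0,-1}(β=0.7579) via the finite sum:
c=cos(0.757900/2)=0.929054, s=sin(0.757900/2)=0.369945; N=√[6·6·2·24]=41.569219
Admissible k: 0..2 (factorial args all ≥0)
  k=0: (−1)^1·41.5692/(12)·0.9291^5·0.3699^1 = -0.887017
  k=1: (−1)^2·41.5692/(4)·0.9291^3·0.3699^3 = +0.421936
  k=2: (−1)^3·41.5692/(12)·0.9291^1·0.3699^5 = -0.022301
d^3_{0,-1}(0.7579) = -0.887017 +0.421936 -0.022301 = -0.487382

d=-0.4874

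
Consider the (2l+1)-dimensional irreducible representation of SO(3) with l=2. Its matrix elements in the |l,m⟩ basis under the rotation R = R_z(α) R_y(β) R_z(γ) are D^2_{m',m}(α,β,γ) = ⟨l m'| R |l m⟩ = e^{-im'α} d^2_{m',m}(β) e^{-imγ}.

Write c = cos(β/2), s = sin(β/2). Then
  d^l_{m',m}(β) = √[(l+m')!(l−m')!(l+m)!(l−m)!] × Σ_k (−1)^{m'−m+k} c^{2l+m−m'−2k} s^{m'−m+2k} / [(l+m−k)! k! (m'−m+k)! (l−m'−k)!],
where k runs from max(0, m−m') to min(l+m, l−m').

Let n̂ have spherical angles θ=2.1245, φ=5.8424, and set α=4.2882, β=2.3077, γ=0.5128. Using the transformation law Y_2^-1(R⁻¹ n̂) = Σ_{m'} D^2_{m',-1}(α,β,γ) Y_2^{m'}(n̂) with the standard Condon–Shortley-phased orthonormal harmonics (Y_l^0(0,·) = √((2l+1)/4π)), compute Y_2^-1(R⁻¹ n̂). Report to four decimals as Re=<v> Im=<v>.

Need the full column D^2_{m',-1} for m'=−2..2 at α=4.2882, β=2.3077, γ=0.5128.
cos(β/2)=0.404970, sin(β/2)=0.914330
d^2_{-2,-1}: single k=1 term ⇒ +0.121451;  D = -0.114677+0.039996i
d^2_{-1,-1}: k∈[0..1] ⇒ +0.026896 -0.411314 = -0.384418;  D = -0.034019+0.382909i
d^2_{0,-1}: k∈[0..1] ⇒ -0.148747 +0.758241 = +0.609494;  D = +0.531098+0.299030i
d^2_{1,-1}: k∈[0..1] ⇒ +0.411314 -0.698894 = -0.287581;  D = +0.231726-0.170310i
d^2_{2,-1}: single k=0 term ⇒ -0.619101;  D = +0.128827+0.605550i
Y_2^{m'}(θ=2.1245,φ=5.8424) and Σ D·Y over m':
  (-0.1147+0.0400i)·(+0.1777+0.2157i)  (-0.0340+0.3829i)·(-0.3125-0.1474i)  (+0.5311+0.2990i)·(-0.0538+0.0000i)  (+0.2317-0.1703i)·(+0.3125-0.1474i)  (+0.1288+0.6055i)·(+0.1777-0.2157i)
Y_2^-1(R⁻¹ n̂) = +0.210326-0.155901i

Re=0.2103 Im=-0.1559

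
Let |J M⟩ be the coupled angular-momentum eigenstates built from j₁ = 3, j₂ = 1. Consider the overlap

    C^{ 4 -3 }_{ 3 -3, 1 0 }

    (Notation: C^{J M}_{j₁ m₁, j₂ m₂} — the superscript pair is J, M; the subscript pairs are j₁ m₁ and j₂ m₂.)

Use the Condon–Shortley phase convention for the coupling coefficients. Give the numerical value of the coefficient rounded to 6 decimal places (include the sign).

triangle: 0!*6!*2!/9! = 1440/362880
(j±m)!: 0!*6!*1!*1!*1!*7! = 3628800
prefactor² = (2J+1)*Δ*N² = 129600
  k=0: +1/(0!*0!*6!*1!*0!*1!) = 1/720
Σ = 1/720  ⇒  CG² = 129600*(1/720)² = 1/4
CG = +√(1/4) = +0.500000

+√(1/4) ≈ +0.500000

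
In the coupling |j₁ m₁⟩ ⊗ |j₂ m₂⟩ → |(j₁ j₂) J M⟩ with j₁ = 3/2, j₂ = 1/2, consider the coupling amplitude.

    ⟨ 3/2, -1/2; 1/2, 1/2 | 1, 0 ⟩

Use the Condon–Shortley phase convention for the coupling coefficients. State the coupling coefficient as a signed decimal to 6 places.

-0.707107  (= −√(1/2))

√[3·1!2!0!/4! · 1!2!1!0!1!1!] = √(1/2)
  +(−1)^1/∏(1,0,1,0,1,0)! = -1  (running -1)
⟨..|..⟩ = √(1/2)·(-1) = -0.707107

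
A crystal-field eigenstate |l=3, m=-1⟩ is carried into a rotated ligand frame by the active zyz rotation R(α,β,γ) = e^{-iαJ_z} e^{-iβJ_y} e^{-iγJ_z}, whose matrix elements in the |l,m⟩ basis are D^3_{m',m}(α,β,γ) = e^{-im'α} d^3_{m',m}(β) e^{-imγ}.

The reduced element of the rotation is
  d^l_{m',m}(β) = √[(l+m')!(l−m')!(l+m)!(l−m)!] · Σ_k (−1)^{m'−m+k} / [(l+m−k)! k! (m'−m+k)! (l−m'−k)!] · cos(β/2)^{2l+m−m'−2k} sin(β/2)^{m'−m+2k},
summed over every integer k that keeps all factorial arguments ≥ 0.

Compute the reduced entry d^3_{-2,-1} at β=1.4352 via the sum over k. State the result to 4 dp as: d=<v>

d=-0.2643

d^3_{-2,-1}(β=1.4352) via the finite sum:
Half-angle: c=0.753386, s=0.657578. N=√(1·120·2·24)=75.894664
Admissible k: 1..2 (factorial args all ≥0)
  k=1: (−1)^0·75.8947/(24)·0.7534^5·0.6576^1 = +0.504703
  k=2: (−1)^1·75.8947/(12)·0.7534^3·0.6576^3 = -0.768998
d^3_{-2,-1}(1.4352) = +0.504703 -0.768998 = -0.264296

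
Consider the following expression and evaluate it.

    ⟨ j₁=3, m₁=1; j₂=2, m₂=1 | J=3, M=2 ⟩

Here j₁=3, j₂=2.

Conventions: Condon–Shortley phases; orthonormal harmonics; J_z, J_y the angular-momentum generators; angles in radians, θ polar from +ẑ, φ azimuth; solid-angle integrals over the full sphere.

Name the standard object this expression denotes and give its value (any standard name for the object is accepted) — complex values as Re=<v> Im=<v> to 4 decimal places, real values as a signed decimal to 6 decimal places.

Clebsch–Gordan coefficient, −√(1/4) ≈ -0.500000

This is a Clebsch–Gordan (vector-coupling) coefficient.
√[7·2!4!2!/9! · 4!2!3!1!5!1!] = √(64)
  +(−1)^1/∏(1,1,1,2,3,0)! = -1/12  (running -1/12)
  +(−1)^2/∏(2,0,0,1,4,1)! = 1/48  (running -1/16)
⟨..|..⟩ = √(64)·(-1/16) = -0.500000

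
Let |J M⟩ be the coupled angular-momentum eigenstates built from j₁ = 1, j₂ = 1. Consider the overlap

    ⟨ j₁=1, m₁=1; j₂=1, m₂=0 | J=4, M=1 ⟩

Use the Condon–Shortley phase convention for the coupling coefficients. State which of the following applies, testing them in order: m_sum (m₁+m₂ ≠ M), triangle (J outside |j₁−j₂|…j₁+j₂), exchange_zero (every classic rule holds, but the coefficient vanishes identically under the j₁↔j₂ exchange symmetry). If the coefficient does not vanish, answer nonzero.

m-sum: m₁+m₂ = 1+0 = 1, M = 1  ✓
triangle: need |j₁−j₂| ≤ J ≤ j₁+j₂, i.e. J ∈ [0, 2]; J = 4 is outside ✗ ⇒ coefficient is 0

triangle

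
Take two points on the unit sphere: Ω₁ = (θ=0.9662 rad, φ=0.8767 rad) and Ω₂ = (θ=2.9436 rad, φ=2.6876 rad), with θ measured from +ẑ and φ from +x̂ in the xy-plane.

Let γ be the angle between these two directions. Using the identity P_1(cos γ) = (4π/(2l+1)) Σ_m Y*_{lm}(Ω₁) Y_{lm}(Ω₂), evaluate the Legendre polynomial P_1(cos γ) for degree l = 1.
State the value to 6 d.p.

Addition theorem: P_1(cos γ) = (4π/3) Σ_m Y*_{lm}(Ω₁) Y_{lm}(Ω₂), m = −1…1:
  m=-1: (0.181832, 0.218483) × (-0.061075, -0.029804) = (-0.004594, -0.018763)  (running Σ = (-0.004594, -0.018763))
  m=0: (0.277736, -0.000000) × (-0.479057, 0.000000) = (-0.133051, 0.000000)  (running Σ = (-0.137645, -0.018763))
  m=1: (-0.181832, 0.218483) × (0.061075, -0.029804) = (-0.004594, 0.018763)  (running Σ = (-0.142239, 0.000000))
Total Σ_m = (-0.142239, 0.000000). Multiply by 4.188790: (-0.595809, 0.000000). P_1(cos γ) = -0.595809

-0.595809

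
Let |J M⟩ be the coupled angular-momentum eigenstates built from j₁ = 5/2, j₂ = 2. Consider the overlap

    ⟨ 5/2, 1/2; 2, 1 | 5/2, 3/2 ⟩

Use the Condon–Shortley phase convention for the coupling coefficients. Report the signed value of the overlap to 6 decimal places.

triangle: 2!×3!×2!/8! = 24/40320
(j±m)!: 3!×2!×3!×1!×4!×1! = 1728
prefactor² = (2J+1)×Δ×N² = 216/35
  k=1: −1/(1!×1!×1!×2!×2!×0!) = -1/4
  k=2: +1/(2!×0!×0!×1!×3!×1!) = 1/12
Σ = -1/6  ⇒  CG² = 216/35×(-1/6)² = 6/35
CG = −√(6/35) = -0.414039

-0.414039  (= −√(6/35))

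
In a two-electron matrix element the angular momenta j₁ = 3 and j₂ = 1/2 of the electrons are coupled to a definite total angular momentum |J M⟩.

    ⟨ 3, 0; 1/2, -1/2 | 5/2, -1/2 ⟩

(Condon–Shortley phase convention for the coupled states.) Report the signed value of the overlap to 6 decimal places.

j₁+j₂−J=1  J+j₁−j₂=5  J−j₁+j₂=0  j₁+j₂+J+1=7
(j₁±m₁, j₂±m₂, J±M) = (3,3,0,1,2,3)
P² = 432/7
sum k=0..0:
  [0] +1/12 = 1/12
S = 1/12
C² = P²·S² = 3/7 ; C = +0.654654

+0.654654  (= +√(3/7))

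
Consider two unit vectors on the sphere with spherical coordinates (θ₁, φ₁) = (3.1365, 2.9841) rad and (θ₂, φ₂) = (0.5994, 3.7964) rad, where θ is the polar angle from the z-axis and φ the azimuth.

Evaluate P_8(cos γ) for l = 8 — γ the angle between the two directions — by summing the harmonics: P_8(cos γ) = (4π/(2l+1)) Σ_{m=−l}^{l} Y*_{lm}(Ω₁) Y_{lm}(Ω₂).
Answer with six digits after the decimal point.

Summing Y*_{l m}(θ₁,φ₁)·Y_{l m}(θ₂,φ₂) over m ∈ [−8, 8]; prefactor 4π/(2·8+1) = 0.739198:
  [-8]  conj(Y_{8,-8})(Ω₁) = 0.00000 - 0.00000j ; Y_{8,-8}(Ω₂) = 0.00266 + 0.00457j ; Δ = 0.00000 - 0.00000j
  [-7]  conj(Y_{8,-7})(Ω₁) = 0.00000 - 0.00000j ; Y_{8,-7}(Ω₂) = 0.00397 - 0.03070j ; Δ = -0.00000 - 0.00000j
  [-6]  conj(Y_{8,-6})(Ω₁) = 0.00000 - 0.00000j ; Y_{8,-6}(Ω₂) = -0.07902 + 0.07931j ; Δ = 0.00000 + 0.00000j
  [-5]  conj(Y_{8,-5})(Ω₁) = 0.00000 - 0.00000j ; Y_{8,-5}(Ω₂) = 0.27480 - 0.03661j ; Δ = 0.00000 - 0.00000j
  [-4]  conj(Y_{8,-4})(Ω₁) = 0.00000 - 0.00000j ; Y_{8,-4}(Ω₂) = -0.40044 - 0.23054j ; Δ = -0.00000 + 0.00000j
  [-3]  conj(Y_{8,-3})(Ω₁) = 0.00000 - 0.00000j ; Y_{8,-3}(Ω₂) = 0.16889 + 0.40668j ; Δ = 0.00000 + 0.00000j
  [-2]  conj(Y_{8,-2})(Ω₁) = 0.00025 - 0.00008j ; Y_{8,-2}(Ω₂) = 0.00915 - 0.03423j ; Δ = -0.00000 - 0.00001j
  [-1]  conj(Y_{8,-1})(Ω₁) = 0.02481 - 0.00394j ; Y_{8,-1}(Ω₂) = 0.31948 - 0.24531j ; Δ = 0.00696 - 0.00735j
  [+0]  conj(Y_{8,0})(Ω₁) = 1.16256 + 0.00000j ; Y_{8,0}(Ω₂) = -0.17389 + 0.00000j ; Δ = -0.20215 + 0.00000j
  [+1]  conj(Y_{8,1})(Ω₁) = -0.02481 - 0.00394j ; Y_{8,1}(Ω₂) = -0.31948 - 0.24531j ; Δ = 0.00696 + 0.00735j
  [+2]  conj(Y_{8,2})(Ω₁) = 0.00025 + 0.00008j ; Y_{8,2}(Ω₂) = 0.00915 + 0.03423j ; Δ = -0.00000 + 0.00001j
  [+3]  conj(Y_{8,3})(Ω₁) = -0.00000 - 0.00000j ; Y_{8,3}(Ω₂) = -0.16889 + 0.40668j ; Δ = 0.00000 - 0.00000j
  [+4]  conj(Y_{8,4})(Ω₁) = 0.00000 + 0.00000j ; Y_{8,4}(Ω₂) = -0.40044 + 0.23054j ; Δ = -0.00000 - 0.00000j
  [+5]  conj(Y_{8,5})(Ω₁) = -0.00000 - 0.00000j ; Y_{8,5}(Ω₂) = -0.27480 - 0.03661j ; Δ = 0.00000 + 0.00000j
  [+6]  conj(Y_{8,6})(Ω₁) = 0.00000 + 0.00000j ; Y_{8,6}(Ω₂) = -0.07902 - 0.07931j ; Δ = 0.00000 - 0.00000j
  [+7]  conj(Y_{8,7})(Ω₁) = -0.00000 - 0.00000j ; Y_{8,7}(Ω₂) = -0.00397 - 0.03070j ; Δ = -0.00000 + 0.00000j
  [+8]  conj(Y_{8,8})(Ω₁) = 0.00000 + 0.00000j ; Y_{8,8}(Ω₂) = 0.00266 - 0.00457j ; Δ = 0.00000 + 0.00000j
Total Σ_m = -0.18823 + 0.00000j. Multiply by 0.739198: -0.13914 + 0.00000j. P_8(cos γ) = -0.139141

-0.139141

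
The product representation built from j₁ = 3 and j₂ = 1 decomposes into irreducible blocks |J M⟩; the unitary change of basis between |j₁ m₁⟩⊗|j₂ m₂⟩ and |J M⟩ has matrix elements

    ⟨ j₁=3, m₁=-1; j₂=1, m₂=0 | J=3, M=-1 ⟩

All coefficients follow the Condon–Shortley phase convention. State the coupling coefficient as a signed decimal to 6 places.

-0.288675

√[7·1!5!1!/8! · 2!4!1!1!2!4!] = √(48)
  +(−1)^0/∏(0,1,4,1,1,0)! = 1/24  (running 1/24)
  +(−1)^1/∏(1,0,3,0,2,1)! = -1/12  (running -1/24)
⟨..|..⟩ = √(48)·(-1/24) = -0.288675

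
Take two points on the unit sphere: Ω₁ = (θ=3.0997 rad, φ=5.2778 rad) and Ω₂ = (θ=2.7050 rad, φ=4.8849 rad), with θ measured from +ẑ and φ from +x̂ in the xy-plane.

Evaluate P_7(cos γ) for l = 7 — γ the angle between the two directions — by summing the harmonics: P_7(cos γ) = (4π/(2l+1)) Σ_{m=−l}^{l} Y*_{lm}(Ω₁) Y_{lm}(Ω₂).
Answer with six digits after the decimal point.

-0.259617

Addition theorem: P_7(cos γ) = (4π/15) Σ_m Y*_{lm}(Ω₁) Y_{lm}(Ω₂), m = −7…7:
  m=-7: (0.00000 - 0.00000j) × (-0.00113 - 0.00043j) = -0.00000 + 0.00000j  (running Σ = -0.00000 + 0.00000j)
  m=-6: (-0.00000 - 0.00000j) × (0.00495 - 0.00833j) = -0.00000 + 0.00000j  (running Σ = -0.00000 + 0.00000j)
  m=-5: (0.00000 + 0.00000j) × (0.03645 + 0.03122j) = -0.00000 + 0.00000j  (running Σ = -0.00000 + 0.00000j)
  m=-4: (0.00001 - 0.00002j) × (-0.12586 + 0.10388j) = -0.00000 + 0.00000j  (running Σ = -0.00000 + 0.00000j)
  m=-3: (-0.00064 - 0.00008j) × (-0.18720 - 0.32883j) = 0.00009 + 0.00023j  (running Σ = 0.00009 + 0.00023j)
  m=-2: (0.00557 + 0.01183j) × (0.50344 - 0.18094j) = 0.00494 + 0.00495j  (running Σ = 0.00504 + 0.00518j)
  m=-1: (0.09064 - 0.14285j) × (0.04462 + 0.25610j) = 0.04063 + 0.01684j  (running Σ = 0.04567 + 0.02202j)
  m=0: (-1.06587 + 0.00000j) × (0.37644 + 0.00000j) = -0.40123 + 0.00000j  (running Σ = -0.35556 + 0.02202j)
  m=1: (-0.09064 - 0.14285j) × (-0.04462 + 0.25610j) = 0.04063 - 0.01684j  (running Σ = -0.31493 + 0.00518j)
  m=2: (0.00557 - 0.01183j) × (0.50344 + 0.18094j) = 0.00494 - 0.00495j  (running Σ = -0.30999 + 0.00023j)
  m=3: (0.00064 - 0.00008j) × (0.18720 - 0.32883j) = 0.00009 - 0.00023j  (running Σ = -0.30989 + 0.00000j)
  m=4: (0.00001 + 0.00002j) × (-0.12586 - 0.10388j) = -0.00000 - 0.00000j  (running Σ = -0.30989 + 0.00000j)
  m=5: (-0.00000 + 0.00000j) × (-0.03645 + 0.03122j) = -0.00000 - 0.00000j  (running Σ = -0.30989 + 0.00000j)
  m=6: (-0.00000 + 0.00000j) × (0.00495 + 0.00833j) = -0.00000 - 0.00000j  (running Σ = -0.30989 + 0.00000j)
  m=7: (-0.00000 - 0.00000j) × (0.00113 - 0.00043j) = -0.00000 - 0.00000j  (running Σ = -0.30989 + 0.00000j)
Σ over m = -0.30989 + 0.00000j; ×(4π/15) → -0.25962 + 0.00000j. Real part: -0.259617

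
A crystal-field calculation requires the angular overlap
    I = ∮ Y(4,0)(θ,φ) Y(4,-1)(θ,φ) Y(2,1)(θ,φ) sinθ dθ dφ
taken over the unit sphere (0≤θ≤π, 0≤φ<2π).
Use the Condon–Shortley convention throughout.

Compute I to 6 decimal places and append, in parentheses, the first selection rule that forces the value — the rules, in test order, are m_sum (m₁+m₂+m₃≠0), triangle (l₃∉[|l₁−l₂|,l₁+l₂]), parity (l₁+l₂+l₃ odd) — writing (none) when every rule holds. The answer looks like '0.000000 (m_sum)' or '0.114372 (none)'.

-0.044869 (none)

m-sum 0 ✓  L=10 even ✓  0≤2≤8 ✓
Π(2lᵢ+1) = 9×9×5 = 405
triangle coeff Δ(4,4,2) = 1/13860
Σ_t [2,4]: t=2:+1/192 t=3:−1/36 t=4:+1/192 = -5/288
(3j)²=20/693 [(4 4 2; 0 0 0)], sign=-1
Σ_t [2,3]: t=2:+1/96 t=3:−1/72 = -1/288
(3j)²=1/462 [(4 4 2; 0 -1 1)], sign=+1
⇒ 4πI² = 150/5929
I = (-1)√(150/5929/(4π)) = -0.04486937
No selection rule forces the value: the integral is nonzero (none).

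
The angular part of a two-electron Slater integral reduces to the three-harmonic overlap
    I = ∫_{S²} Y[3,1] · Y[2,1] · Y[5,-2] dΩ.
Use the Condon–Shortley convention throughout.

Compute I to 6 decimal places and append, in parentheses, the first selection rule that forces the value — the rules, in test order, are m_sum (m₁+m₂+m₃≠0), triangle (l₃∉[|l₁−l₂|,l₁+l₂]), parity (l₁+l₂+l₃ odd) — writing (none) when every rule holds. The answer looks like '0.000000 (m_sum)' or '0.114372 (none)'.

m-sum 0 ✓  L=10 even ✓  1≤5≤5 ✓
Π(2lᵢ+1) = 7×5×11 = 385
triangle coeff Δ(3,2,5) = 1/2310
Σ_t [0,0]: t=0:+1/144 = 1/144
(3j)²=10/231 [(3 2 5; 0 0 0)], sign=-1
Σ_t [0,0]: t=0:+1/288 = 1/288
(3j)²=1/22 [(3 2 5; 1 1 -2)], sign=-1
⇒ 4πI² = 25/33
I = (+1)√(25/33/(4π)) = 0.24553200
No selection rule forces the value: the integral is nonzero (none).

0.245532 (none)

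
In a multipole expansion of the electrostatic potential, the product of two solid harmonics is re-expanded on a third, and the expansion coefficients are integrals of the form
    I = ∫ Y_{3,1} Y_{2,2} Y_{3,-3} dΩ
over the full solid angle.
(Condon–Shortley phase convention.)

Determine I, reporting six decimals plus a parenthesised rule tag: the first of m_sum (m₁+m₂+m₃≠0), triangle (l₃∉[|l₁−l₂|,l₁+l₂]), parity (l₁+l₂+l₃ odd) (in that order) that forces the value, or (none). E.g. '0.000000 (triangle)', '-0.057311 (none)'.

m-sum 0 ✓  L=8 even ✓  1≤3≤5 ✓
Π(2lᵢ+1) = 7×5×7 = 245
triangle coeff Δ(3,2,3) = 1/3780
Σ_t [0,2]: t=0:+1/24 t=1:−1/4 t=2:+1/24 = -1/6
(3j)²=4/105 [(3 2 3; 0 0 0)], sign=+1
Σ_t [2,2]: t=2:+1/96 = 1/96
(3j)²=1/42 [(3 2 3; 1 2 -3)], sign=+1
⇒ 4πI² = 2/9
I = (+1)√(2/9/(4π)) = 0.13298076
No selection rule forces the value: the integral is nonzero (none).

0.132981 (none)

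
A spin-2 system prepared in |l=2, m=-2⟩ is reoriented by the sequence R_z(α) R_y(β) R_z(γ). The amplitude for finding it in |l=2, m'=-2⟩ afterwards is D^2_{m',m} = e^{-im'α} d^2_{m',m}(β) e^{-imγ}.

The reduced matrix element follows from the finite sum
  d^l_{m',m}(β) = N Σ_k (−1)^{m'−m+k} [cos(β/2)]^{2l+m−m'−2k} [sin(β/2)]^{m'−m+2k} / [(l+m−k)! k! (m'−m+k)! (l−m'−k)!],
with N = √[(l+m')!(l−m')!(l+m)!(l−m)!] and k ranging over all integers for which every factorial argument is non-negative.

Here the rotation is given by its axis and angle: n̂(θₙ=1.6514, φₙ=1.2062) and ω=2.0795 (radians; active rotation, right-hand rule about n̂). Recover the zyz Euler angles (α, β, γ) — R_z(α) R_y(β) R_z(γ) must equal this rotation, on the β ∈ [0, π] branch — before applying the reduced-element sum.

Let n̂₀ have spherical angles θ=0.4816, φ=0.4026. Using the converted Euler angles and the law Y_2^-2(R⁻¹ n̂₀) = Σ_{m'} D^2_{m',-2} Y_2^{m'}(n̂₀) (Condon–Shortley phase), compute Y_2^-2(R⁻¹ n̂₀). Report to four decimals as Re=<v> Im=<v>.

Re=0.1313 Im=0.3512

Axis–angle → zyz. n̂ = (sinθₙcosφₙ, sinθₙsinφₙ, cosθₙ) = (+0.355414, +0.931234, -0.080516), ω = 2.0795.
R = I cosω + sinω [n̂]ₓ + (1−cosω) n̂n̂ᵀ gives
  R = [-0.299203, +0.562495, +0.770764; +0.421853, +0.802517, -0.421909; -0.855873, +0.198913, -0.477405]
β = atan2(√(R₁₃²+R₂₃²), R₃₃) = 2.068496; α = atan2(R₂₃, R₁₃) mod 2π = 5.782348; γ = atan2(R₃₂, −R₃₁) mod 2π = 0.228355
Need the full column D^2_{m',-2} for m'=−2..2 at α=5.7823, β=2.0685, γ=0.2284.
cos(β/2)=0.511173, sin(β/2)=0.859478
d^2_{-2,-2}: single k=0 term ⇒ +0.068276;  D = +0.058386-0.035394i
d^2_{-1,-2}: single k=0 term ⇒ -0.229598;  D = -0.229374+0.010128i
d^2_{0,-2}: single k=0 term ⇒ +0.472803;  D = +0.424345+0.208505i
d^2_{1,-2}: single k=0 term ⇒ -0.649086;  D = -0.373566-0.530811i
d^2_{2,-2}: single k=0 term ⇒ +0.545681;  D = +0.061212+0.542237i
Y_2^{m'}(θ=0.4816,φ=0.4026) and Σ D·Y over m':
  (+0.0584-0.0354i)·(+0.0574-0.0598i)  (-0.2294+0.0101i)·(+0.2918-0.1243i)  (+0.4243+0.2085i)·(+0.4278+0.0000i)  (-0.3736-0.5308i)·(-0.2918-0.1243i)  (+0.0612+0.5422i)·(+0.0574+0.0598i)
Y_2^-2(R⁻¹ n̂) = +0.131254+0.351229i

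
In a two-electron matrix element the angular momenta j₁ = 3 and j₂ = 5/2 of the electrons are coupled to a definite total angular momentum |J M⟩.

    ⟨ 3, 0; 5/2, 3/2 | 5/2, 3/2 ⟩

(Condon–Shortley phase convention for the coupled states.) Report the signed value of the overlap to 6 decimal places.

+√(7/30) ≈ +0.483046

triangle: 3!*3!*2!/9! = 72/362880
(j±m)!: 3!*3!*4!*1!*4!*1! = 20736
prefactor² = (2J+1)*Δ*N² = 864/35
  k=2: +1/(2!*1!*1!*2!*2!*0!) = 1/8
  k=3: −1/(3!*0!*0!*1!*3!*1!) = -1/36
Σ = 7/72  ⇒  CG² = 864/35*(7/72)² = 7/30
CG = +√(7/30) = +0.483046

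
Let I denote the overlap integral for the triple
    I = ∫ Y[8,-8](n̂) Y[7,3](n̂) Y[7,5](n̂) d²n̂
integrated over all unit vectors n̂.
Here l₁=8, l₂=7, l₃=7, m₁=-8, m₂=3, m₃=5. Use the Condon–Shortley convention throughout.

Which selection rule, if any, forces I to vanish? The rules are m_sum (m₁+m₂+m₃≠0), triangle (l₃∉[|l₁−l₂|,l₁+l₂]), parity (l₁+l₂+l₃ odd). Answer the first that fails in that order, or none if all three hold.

none

azimuthal sum: -8 + 3 + 5 = 0  ✓
1 ≤ 7 ≤ 15 (triangle on l)  ✓
L = 8 + 7 + 7 = 22 (even)  ✓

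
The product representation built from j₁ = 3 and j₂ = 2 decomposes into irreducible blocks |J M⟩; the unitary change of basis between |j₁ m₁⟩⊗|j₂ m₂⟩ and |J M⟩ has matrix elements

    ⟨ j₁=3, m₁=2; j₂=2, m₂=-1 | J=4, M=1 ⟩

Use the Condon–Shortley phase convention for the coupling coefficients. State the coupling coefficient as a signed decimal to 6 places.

+0.591608  (= +√(7/20))

triangle: 1!×5!×3!/10! = 720/3628800
(j±m)!: 5!×1!×1!×3!×5!×3! = 518400
prefactor² = (2J+1)×Δ×N² = 6480/7
  k=0: +1/(0!×1!×1!×1!×4!×2!) = 1/48
  k=1: −1/(1!×0!×0!×0!×5!×3!) = -1/720
Σ = 7/360  ⇒  CG² = 6480/7×(7/360)² = 7/20
CG = +√(7/20) = +0.591608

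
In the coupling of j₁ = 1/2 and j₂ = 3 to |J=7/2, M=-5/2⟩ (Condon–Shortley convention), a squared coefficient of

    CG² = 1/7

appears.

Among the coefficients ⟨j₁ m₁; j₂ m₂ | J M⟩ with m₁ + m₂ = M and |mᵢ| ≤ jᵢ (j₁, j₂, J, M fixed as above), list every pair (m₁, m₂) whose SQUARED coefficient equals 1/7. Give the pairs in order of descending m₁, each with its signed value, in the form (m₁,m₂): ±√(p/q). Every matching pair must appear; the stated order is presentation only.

Admissible pairs with m₁+m₂ = M = -5/2: (-1/2,-2), (1/2,-3)
  (m₁,m₂)=(1/2,-3): CG² = 1/7, CG = +√(1/7)   ← matches the target
  (m₁,m₂)=(-1/2,-2): CG² = 6/7, CG = +√(6/7)
Pairs with CG² = 1/7: (1/2,-3): +√(1/7)

(1/2,-3): +√(1/7)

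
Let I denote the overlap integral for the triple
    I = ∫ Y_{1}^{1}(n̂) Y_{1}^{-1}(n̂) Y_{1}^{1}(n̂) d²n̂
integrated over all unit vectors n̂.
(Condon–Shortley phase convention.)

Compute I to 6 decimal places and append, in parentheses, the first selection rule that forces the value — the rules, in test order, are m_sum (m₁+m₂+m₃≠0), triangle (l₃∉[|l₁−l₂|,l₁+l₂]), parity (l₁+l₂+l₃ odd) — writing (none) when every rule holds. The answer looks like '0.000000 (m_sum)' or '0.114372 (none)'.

0.000000 (m_sum)

1 − 1 + 1 = 1 ≠ 0: azimuthal integral kills it; I = 0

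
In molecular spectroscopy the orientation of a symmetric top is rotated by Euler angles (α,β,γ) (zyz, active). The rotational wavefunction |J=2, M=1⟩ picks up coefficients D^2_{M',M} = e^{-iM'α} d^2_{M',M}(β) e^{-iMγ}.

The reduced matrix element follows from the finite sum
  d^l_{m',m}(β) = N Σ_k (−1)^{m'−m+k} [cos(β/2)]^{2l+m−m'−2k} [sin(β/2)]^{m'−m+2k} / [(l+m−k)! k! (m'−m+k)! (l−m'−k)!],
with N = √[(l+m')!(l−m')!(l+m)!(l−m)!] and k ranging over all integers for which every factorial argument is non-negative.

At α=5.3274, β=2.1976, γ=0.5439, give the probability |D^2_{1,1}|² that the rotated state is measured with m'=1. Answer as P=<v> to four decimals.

P=0.2018

D^2_{1,1}(5.3274,2.1976,0.5439) = e^{-i·1·5.3274}·d^2_{1,1}(2.1976)·e^{-i·1·0.5439}. Compute d first:
c=cos(2.197600/2)=0.454665, s=sin(2.197600/2)=0.890662; N=√[6·1·6·1]=6.000000
The bounds max(0,m−m')=0 and min(l+m,l−m')=1 give 2 terms
  k=0: (−1)^0·6.0000/(6)·0.4547^4·0.8907^0 = +0.042733
  k=1: (−1)^1·6.0000/(2)·0.4547^2·0.8907^2 = -0.491961
d^2_{1,1}(2.1976) = +0.042733 -0.491961 = -0.449228
|D^2_{1,1}|² = |d^2_{1,1}(β)|² = (-0.449228)² = 0.201806 (the z-rotation phases have unit modulus)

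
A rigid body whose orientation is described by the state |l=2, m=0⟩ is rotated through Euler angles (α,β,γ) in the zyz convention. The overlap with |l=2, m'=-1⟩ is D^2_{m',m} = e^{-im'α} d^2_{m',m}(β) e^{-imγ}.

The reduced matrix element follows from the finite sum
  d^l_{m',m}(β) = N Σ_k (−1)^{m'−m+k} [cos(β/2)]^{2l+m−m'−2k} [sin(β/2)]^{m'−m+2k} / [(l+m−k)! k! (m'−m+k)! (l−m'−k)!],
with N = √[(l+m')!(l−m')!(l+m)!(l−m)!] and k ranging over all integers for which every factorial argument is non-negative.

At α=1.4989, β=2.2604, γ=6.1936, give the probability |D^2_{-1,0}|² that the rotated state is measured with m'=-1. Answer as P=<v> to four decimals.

D^2_{-1,0}(1.4989,2.2604,6.1936) = e^{-i·-1·1.4989}·d^2_{-1,0}(2.2604)·e^{-i·0·6.1936}. Compute d first:
c=cos(2.260400/2)=0.426479, s=sin(2.260400/2)=0.904498; N=√[1·6·2·2]=4.898979
Admissible k: 1..2 (factorial args all ≥0)
  k=1: (−1)^0·4.8990/(2)·0.4265^3·0.9045^1 = +0.171860
  k=2: (−1)^1·4.8990/(2)·0.4265^1·0.9045^3 = -0.773028
d^2_{-1,0}(2.2604) = +0.171860 -0.773028 = -0.601168
|D^2_{-1,0}|² = |d^2_{-1,0}(β)|² = (-0.601168)² = 0.361403 (the z-rotation phases have unit modulus)

P=0.3614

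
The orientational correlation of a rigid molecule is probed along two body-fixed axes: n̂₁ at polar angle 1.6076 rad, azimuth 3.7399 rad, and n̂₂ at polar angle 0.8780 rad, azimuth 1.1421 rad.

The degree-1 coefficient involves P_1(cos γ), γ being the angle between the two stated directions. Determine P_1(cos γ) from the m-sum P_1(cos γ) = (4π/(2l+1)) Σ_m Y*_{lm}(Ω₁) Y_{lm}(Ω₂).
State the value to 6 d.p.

Term-by-term m-sum for l=1 (normalisation 4π/3 = 4.188790):
  m=-1: Y*=-0.28529 - 0.19447j  Y=0.11051 - 0.24179j  product -0.07855 + 0.04749j
  m=+0: Y*=-0.01798 + 0.00000j  Y=0.31207 + 0.00000j  product -0.00561 + 0.00000j
  m=+1: Y*=0.28529 - 0.19447j  Y=-0.11051 - 0.24179j  product -0.07855 - 0.04749j
Σ over m = -0.16270 + 0.00000j; ×(4π/3) → -0.68152 + 0.00000j. Real part: -0.681525

-0.681525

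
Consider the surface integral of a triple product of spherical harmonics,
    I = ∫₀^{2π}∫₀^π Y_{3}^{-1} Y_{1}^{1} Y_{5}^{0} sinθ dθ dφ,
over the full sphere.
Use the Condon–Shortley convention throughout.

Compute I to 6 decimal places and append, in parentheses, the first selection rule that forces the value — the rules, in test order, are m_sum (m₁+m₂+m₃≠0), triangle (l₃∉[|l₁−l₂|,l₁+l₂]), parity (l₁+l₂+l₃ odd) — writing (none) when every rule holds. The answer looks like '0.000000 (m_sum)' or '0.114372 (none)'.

0.000000 (triangle)

l₃=5 ∉ [2,4] — triangle fails ⇒ I = 0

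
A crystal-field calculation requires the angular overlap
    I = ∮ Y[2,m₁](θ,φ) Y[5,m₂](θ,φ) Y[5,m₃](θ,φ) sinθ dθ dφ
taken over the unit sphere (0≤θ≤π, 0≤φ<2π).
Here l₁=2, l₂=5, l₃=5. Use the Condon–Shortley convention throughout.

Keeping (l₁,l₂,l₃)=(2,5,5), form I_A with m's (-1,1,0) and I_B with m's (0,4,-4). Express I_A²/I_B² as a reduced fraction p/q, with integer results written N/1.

Shared (l₁,l₂,l₃)=(2,5,5): N and (l;000)² cancel in I_A²/I_B².
A: Δ = 2!·2!·8!/13! = 1/38610; Racah Σ t=1..2: t=1:−1/1440 t=2:+1/1152 = 1/5760; ⇒ 3j(2 5 5; -1 1 0)² = 1/858, sgn -1
B: Δ = 2!·2!·8!/13! = 1/38610; Racah Σ t=1..2: t=1:−1/40320 t=2:+1/20160 = 1/40320; ⇒ 3j(2 5 5; 0 4 -4)² = 6/715, sgn -1
I_A²/I_B² = (1/858)/(6/715) = 5/36

5/36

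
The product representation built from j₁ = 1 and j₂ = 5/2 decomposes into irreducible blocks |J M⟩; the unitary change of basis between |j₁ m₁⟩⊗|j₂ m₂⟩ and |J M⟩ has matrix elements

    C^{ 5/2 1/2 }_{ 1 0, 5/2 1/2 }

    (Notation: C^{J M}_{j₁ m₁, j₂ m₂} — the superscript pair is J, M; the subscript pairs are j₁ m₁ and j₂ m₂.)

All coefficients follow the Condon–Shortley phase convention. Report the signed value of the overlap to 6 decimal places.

triangle: 1!×1!×4!/7! = 24/5040
(j±m)!: 1!×1!×3!×2!×3!×2! = 144
prefactor² = (2J+1)×Δ×N² = 144/35
  k=0: +1/(0!×1!×1!×3!×0!×1!) = 1/6
  k=1: −1/(1!×0!×0!×2!×1!×2!) = -1/4
Σ = -1/12  ⇒  CG² = 144/35×(-1/12)² = 1/35
CG = −√(1/35) = -0.169031

-0.169031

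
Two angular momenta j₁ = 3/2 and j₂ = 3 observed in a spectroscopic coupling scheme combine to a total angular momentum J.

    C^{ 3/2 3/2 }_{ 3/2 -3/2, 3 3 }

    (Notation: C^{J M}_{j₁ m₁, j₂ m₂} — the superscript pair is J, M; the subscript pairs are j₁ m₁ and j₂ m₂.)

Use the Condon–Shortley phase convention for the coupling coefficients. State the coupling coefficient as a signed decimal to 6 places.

j₁+j₂−J=3  J+j₁−j₂=0  J−j₁+j₂=3  j₁+j₂+J+1=7
(j₁±m₁, j₂±m₂, J±M) = (0,3,6,0,3,0)
P² = 5184/7
sum k=3..3:
  [3] −1/36 = -1/36
S = -1/36
C² = P²·S² = 4/7 ; C = -0.755929

-0.755929  (= −√(4/7))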